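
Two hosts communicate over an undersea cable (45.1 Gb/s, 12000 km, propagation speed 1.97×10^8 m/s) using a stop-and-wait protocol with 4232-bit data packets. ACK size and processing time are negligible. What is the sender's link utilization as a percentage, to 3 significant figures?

0.0000770 %

t_tx = L/R = 4232/45100000000 = 9.38359e-08 s.
t_prop = 12000000/197000000 = 0.0609137 s; RTT = 0.121827 s.
Cycle = t_tx + RTT = 0.121828 s.
Utilization = t_tx / cycle = 9.38359e-08/0.121828 = 0.0000770 %.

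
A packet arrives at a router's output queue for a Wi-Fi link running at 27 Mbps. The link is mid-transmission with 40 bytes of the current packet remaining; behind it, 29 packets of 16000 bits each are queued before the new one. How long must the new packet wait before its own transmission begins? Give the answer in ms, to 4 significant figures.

17.20 ms

Each queued packet: L/R = 16000/27000000 = 0.592593 ms.
29 queued → 17.1852 ms.
Plus remaining 320 bits of current packet: 0.0118519 ms.
Queuing delay = 17.20 ms.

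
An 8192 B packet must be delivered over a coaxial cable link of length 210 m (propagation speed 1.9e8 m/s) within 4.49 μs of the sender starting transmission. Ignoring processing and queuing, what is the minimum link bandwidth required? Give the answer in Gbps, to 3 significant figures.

19.4 Gbps

L = 65536 bits.
Propagation delay = 210 / 190000000 = 1.10526 μs.
Transmission budget = 4.49 − 1.10526 = 3.38474 μs.
R ≥ L / t_tx = 65536 bits / 3.38474e-06 s = 19.4 Gbps.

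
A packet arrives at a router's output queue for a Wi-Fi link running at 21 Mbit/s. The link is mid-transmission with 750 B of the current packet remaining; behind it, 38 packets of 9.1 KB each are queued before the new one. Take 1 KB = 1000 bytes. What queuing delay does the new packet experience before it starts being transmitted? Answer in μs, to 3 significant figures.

132000 μs

Each queued packet: L/R = 72800/21000000 = 3466.67 μs.
38 queued → 131733 μs.
Plus remaining 6000 bits of current packet: 285.714 μs.
Queuing delay = 132000 μs.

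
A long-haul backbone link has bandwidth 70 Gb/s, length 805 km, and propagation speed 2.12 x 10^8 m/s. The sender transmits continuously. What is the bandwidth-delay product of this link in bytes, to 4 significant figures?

Propagation delay = 805000 / 212000000 = 0.00379717 s.
BDP = R × t_prop = 70000000000 × 0.00379717 = 265802000 bits.
In bytes: 265802000/8 = 33230000 bytes.

33230000 bytes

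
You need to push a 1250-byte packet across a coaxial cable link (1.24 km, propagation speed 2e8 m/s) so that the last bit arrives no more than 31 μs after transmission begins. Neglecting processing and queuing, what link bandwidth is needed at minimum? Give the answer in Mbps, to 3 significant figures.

403 Mbps

L = 10000 bits.
Propagation delay = 1240 / 200000000 = 6.2 μs.
Transmission budget = 31 − 6.2 = 24.8 μs.
R ≥ L / t_tx = 10000 bits / 2.48e-05 s = 403 Mbps.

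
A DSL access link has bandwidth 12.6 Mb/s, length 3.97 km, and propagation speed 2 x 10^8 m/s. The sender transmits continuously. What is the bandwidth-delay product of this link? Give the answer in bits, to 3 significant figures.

Propagation delay = 3970 / 200000000 = 1.985e-05 s.
BDP = R × t_prop = 12600000 × 1.985e-05 = 250.11 bits.

250 bits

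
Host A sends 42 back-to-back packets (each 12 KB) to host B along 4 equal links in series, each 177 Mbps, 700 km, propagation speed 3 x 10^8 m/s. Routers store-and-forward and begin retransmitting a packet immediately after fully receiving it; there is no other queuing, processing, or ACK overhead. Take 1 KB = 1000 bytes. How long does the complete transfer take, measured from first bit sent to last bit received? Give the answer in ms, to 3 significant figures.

Per-hop transmission t_tx = L/R = 96000/177000000 = 0.542373 ms.
Per-hop propagation t_prop = 700000/300000000 = 2.33333 ms.
Pipeline fill: first packet needs 4·t_tx to clear all hops; remaining 41 packets each add one t_tx.
Total = (4+42-1)·t_tx + 4·t_prop = 45·0.542373 + 4·2.33333 = 33.7 ms.

33.7 ms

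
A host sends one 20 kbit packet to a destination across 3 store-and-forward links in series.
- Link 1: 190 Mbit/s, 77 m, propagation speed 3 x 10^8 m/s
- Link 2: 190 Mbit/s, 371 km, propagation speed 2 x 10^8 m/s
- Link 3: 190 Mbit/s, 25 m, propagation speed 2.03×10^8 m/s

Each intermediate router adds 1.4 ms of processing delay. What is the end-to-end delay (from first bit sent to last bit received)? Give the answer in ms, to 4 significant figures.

4.971 ms

L = 20000 bits.
Transmission delay per hop = L/R = 20000/190000000 = 0.105263 ms; 3 hops → 0.315789 ms.
Propagation delays (d/s per hop): 0.000256667, 1.855, 0.000123153 ms; sum = 1.85538 ms.
Processing at 2 router(s): 2 × 1.4 ms = 2.8 ms.
End-to-end = 4.971 ms.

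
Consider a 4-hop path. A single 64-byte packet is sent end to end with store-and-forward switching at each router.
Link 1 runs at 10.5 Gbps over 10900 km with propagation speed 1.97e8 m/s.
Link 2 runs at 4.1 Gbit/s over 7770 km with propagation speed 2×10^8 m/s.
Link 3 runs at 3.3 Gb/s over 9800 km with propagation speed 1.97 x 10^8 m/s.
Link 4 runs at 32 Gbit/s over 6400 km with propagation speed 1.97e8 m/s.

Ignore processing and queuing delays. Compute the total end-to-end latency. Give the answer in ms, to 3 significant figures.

L = 64 × 8 = 512 bits.
Transmission delays (L/R per hop): 4.87619e-05, 0.000124878, 0.000155152, 1.6e-05 ms; sum = 0.000344791 ms.
Propagation delays (d/s per hop): 55.3299, 38.85, 49.7462, 32.4873 ms; sum = 176.413 ms.
End-to-end = 176 ms.

176 ms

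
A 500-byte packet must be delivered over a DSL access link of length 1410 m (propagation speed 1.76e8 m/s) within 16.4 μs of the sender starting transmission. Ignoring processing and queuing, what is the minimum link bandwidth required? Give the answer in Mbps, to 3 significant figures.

L = 4000 bits.
Propagation delay = 1410 / 176000000 = 8.01136 μs.
Transmission budget = 16.4 − 8.01136 = 8.38864 μs.
R ≥ L / t_tx = 4000 bits / 8.38864e-06 s = 477 Mbps.

477 Mbps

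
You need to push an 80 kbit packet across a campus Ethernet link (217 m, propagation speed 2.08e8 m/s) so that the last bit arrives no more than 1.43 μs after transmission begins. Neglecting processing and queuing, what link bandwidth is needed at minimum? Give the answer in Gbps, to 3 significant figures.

Propagation delay = 217 / 208000000 = 1.04327 μs.
Transmission budget = 1.43 − 1.04327 = 0.386731 μs.
R ≥ L / t_tx = 80000 bits / 3.86731e-07 s = 207 Gbps.

207 Gbps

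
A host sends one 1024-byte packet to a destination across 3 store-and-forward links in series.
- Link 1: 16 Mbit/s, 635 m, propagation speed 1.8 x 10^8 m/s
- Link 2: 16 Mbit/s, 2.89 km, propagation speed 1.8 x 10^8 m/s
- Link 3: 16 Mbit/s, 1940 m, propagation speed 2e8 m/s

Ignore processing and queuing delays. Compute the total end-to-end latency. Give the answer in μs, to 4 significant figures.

L = 1024 × 8 = 8192 bits.
Transmission delay per hop = L/R = 8192/16000000 = 512 μs; 3 hops → 1536 μs.
Propagation delays (d/s per hop): 3.52778, 16.0556, 9.7 μs; sum = 29.2833 μs.
End-to-end = 1565 μs.

1565 μs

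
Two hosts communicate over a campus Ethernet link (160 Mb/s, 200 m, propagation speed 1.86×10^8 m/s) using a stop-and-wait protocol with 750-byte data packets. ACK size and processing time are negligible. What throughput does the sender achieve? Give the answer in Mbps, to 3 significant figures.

t_tx = L/R = 6000/160000000 = 3.75e-05 s.
t_prop = 200/186000000 = 1.07527e-06 s; RTT = 2.15054e-06 s.
Cycle = t_tx + RTT = 3.96505e-05 s.
Throughput = L / cycle = 6000 / 3.96505e-05 = 151 Mbps.

151 Mbps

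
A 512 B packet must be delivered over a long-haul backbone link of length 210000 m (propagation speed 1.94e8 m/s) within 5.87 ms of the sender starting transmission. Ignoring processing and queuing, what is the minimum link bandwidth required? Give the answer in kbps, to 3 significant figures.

856 kbps

L = 4096 bits.
Propagation delay = 210000 / 194000000 = 1.08247 ms.
Transmission budget = 5.87 − 1.08247 = 4.78753 ms.
R ≥ L / t_tx = 4096 bits / 0.00478753 s = 856 kbps.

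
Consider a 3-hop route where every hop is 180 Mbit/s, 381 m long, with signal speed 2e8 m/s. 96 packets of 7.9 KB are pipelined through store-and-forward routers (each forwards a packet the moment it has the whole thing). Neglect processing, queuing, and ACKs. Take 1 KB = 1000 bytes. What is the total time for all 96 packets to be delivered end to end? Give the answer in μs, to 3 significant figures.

34400 μs

Per-hop transmission t_tx = L/R = 63200/180000000 = 351.111 μs.
Per-hop propagation t_prop = 381/200000000 = 1.905 μs.
Pipeline fill: first packet needs 3·t_tx to clear all hops; remaining 95 packets each add one t_tx.
Total = (3+96-1)·t_tx + 3·t_prop = 98·351.111 + 3·1.905 = 34400 μs.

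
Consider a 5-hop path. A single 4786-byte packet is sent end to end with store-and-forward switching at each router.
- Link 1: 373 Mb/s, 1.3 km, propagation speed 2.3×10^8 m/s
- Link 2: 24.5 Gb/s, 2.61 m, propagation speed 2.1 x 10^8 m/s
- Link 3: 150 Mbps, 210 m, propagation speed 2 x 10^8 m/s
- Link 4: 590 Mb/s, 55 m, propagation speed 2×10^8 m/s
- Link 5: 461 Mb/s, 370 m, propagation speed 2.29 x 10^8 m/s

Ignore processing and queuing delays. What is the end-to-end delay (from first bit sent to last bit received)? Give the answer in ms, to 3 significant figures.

L = 4786 × 8 = 38288 bits.
Transmission delays (L/R per hop): 0.102649, 0.00156278, 0.255253, 0.0648949, 0.0830542 ms; sum = 0.507414 ms.
Propagation delays (d/s per hop): 0.00565217, 1.24286e-05, 0.00105, 0.000275, 0.00161572 ms; sum = 0.00860532 ms.
End-to-end = 0.516 ms.

0.516 ms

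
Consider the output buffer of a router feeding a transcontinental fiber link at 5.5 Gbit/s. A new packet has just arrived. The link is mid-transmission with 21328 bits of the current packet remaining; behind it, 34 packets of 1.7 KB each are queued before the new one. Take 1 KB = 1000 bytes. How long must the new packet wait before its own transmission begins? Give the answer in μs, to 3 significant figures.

88.0 μs

Each queued packet: L/R = 13600/5500000000 = 2.47273 μs.
34 queued → 84.0727 μs.
Plus remaining 21328 bits of current packet: 3.87782 μs.
Queuing delay = 88.0 μs.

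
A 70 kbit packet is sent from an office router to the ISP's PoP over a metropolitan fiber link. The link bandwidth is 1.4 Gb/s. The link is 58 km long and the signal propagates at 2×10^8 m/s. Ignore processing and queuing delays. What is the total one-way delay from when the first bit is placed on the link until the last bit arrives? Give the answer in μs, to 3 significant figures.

L = 70000 bits.
Transmission delay = L/R = 70000 / 1400000000 = 50 μs.
Propagation delay = d/s = 58000 m / 200000000 m/s = 290 μs.
Total = 340 μs.

340 μs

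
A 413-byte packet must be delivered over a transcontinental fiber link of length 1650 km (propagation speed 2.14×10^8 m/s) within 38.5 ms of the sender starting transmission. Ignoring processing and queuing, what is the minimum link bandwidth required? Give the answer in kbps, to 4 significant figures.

107.3 kbps

L = 3304 bits.
Propagation delay = 1650000 / 214000000 = 7.71028 ms.
Transmission budget = 38.5 − 7.71028 = 30.7897 ms.
R ≥ L / t_tx = 3304 bits / 0.0307897 s = 107.3 kbps.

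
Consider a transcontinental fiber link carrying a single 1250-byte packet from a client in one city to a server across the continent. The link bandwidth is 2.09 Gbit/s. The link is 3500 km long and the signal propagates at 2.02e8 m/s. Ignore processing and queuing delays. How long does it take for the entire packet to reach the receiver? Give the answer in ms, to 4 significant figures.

L = 1250 × 8 = 10000 bits.
Transmission delay = L/R = 10000 / 2.09e+09 = 0.00478469 ms.
Propagation delay = d/s = 3500000 m / 202000000 m/s = 17.3267 ms.
Total = 17.33 ms.

17.33 ms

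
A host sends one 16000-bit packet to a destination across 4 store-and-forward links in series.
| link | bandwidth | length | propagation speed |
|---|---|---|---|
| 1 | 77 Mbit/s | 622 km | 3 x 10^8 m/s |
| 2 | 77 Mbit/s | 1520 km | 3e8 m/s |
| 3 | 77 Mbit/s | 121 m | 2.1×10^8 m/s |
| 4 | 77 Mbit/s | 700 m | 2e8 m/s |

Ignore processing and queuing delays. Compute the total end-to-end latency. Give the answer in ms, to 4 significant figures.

Transmission delay per hop = L/R = 16000/77000000 = 0.207792 ms; 4 hops → 0.831169 ms.
Propagation delays (d/s per hop): 2.07333, 5.06667, 0.00057619, 0.0035 ms; sum = 7.14408 ms.
End-to-end = 7.975 ms.

7.975 ms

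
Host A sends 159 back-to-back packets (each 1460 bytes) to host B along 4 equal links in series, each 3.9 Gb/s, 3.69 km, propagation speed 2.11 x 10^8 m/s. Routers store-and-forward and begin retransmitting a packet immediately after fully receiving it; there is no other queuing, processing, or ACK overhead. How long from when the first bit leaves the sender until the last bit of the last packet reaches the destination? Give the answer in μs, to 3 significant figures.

555 μs

Per-hop transmission t_tx = L/R = 11680/3900000000 = 2.99487 μs.
Per-hop propagation t_prop = 3690/211000000 = 17.4882 μs.
Pipeline fill: first packet needs 4·t_tx to clear all hops; remaining 158 packets each add one t_tx.
Total = (4+159-1)·t_tx + 4·t_prop = 162·2.99487 + 4·17.4882 = 555 μs.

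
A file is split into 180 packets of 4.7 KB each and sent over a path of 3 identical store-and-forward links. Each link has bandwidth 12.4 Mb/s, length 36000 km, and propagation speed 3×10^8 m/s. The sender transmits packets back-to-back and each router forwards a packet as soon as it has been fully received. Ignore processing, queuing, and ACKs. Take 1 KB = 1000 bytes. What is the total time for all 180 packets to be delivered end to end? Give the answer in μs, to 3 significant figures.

912000 μs

Per-hop transmission t_tx = L/R = 37600/12400000 = 3032.26 μs.
Per-hop propagation t_prop = 36000000/300000000 = 120000 μs.
Pipeline fill: first packet needs 3·t_tx to clear all hops; remaining 179 packets each add one t_tx.
Total = (3+180-1)·t_tx + 3·t_prop = 182·3032.26 + 3·120000 = 912000 μs.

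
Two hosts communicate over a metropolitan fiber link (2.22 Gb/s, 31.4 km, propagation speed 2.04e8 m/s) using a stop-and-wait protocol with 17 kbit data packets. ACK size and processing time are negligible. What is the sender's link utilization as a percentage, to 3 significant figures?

t_tx = L/R = 17000/2220000000 = 7.65766e-06 s.
t_prop = 31400/204000000 = 0.000153922 s; RTT = 0.000307843 s.
Cycle = t_tx + RTT = 0.000315501 s.
Utilization = t_tx / cycle = 7.65766e-06/0.000315501 = 2.43 %.

2.43 %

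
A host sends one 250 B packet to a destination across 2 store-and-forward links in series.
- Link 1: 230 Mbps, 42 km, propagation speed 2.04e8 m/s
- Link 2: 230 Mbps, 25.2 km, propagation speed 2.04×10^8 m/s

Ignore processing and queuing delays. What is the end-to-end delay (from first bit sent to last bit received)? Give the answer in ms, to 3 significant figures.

L = 250 × 8 = 2000 bits.
Transmission delay per hop = L/R = 2000/230000000 = 0.00869565 ms; 2 hops → 0.0173913 ms.
Propagation delays (d/s per hop): 0.205882, 0.123529 ms; sum = 0.329412 ms.
End-to-end = 0.347 ms.

0.347 ms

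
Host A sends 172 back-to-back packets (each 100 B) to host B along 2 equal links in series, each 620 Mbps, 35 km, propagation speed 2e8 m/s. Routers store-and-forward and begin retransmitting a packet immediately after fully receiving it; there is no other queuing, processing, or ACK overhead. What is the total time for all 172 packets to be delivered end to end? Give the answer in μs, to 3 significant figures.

573 μs

Per-hop transmission t_tx = L/R = 800/620000000 = 1.29032 μs.
Per-hop propagation t_prop = 35000/200000000 = 175 μs.
Pipeline fill: first packet needs 2·t_tx to clear all hops; remaining 171 packets each add one t_tx.
Total = (2+172-1)·t_tx + 2·t_prop = 173·1.29032 + 2·175 = 573 μs.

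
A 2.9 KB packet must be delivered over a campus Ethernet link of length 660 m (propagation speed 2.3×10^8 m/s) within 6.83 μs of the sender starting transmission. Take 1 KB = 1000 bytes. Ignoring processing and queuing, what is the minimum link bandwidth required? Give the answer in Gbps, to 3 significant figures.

L = 23200 bits.
Propagation delay = 660 / 2.3e+08 = 2.86957 μs.
Transmission budget = 6.83 − 2.86957 = 3.96043 μs.
R ≥ L / t_tx = 23200 bits / 3.96043e-06 s = 5.86 Gbps.

5.86 Gbps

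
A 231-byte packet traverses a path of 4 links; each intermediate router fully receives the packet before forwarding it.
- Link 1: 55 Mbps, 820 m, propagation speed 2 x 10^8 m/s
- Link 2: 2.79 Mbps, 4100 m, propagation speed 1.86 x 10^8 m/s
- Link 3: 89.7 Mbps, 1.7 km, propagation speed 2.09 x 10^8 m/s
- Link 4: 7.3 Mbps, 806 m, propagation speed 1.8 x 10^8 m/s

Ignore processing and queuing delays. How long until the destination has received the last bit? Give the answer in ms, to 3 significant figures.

1.01 ms

L = 231 × 8 = 1848 bits.
Transmission delays (L/R per hop): 0.0336, 0.662366, 0.020602, 0.253151 ms; sum = 0.969718 ms.
Propagation delays (d/s per hop): 0.0041, 0.022043, 0.00813397, 0.00447778 ms; sum = 0.0387548 ms.
End-to-end = 1.01 ms.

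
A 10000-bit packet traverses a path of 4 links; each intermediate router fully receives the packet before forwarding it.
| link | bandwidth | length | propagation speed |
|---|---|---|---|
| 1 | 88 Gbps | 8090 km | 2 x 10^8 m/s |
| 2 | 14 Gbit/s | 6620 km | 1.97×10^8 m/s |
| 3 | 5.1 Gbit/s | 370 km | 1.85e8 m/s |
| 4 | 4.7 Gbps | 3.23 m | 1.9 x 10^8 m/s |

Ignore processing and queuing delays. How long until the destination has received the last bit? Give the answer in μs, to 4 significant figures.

Transmission delays (L/R per hop): 0.113636, 0.714286, 1.96078, 2.12766 μs; sum = 4.91637 μs.
Propagation delays (d/s per hop): 40450, 33604.1, 2000, 0.017 μs; sum = 76054.1 μs.
End-to-end = 76060 μs.

76060 μs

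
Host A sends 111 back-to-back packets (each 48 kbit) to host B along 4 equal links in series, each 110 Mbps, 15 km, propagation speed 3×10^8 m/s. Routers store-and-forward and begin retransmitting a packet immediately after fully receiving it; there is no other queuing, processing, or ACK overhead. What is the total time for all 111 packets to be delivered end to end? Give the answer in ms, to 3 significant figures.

49.9 ms

Per-hop transmission t_tx = L/R = 48000/110000000 = 0.436364 ms.
Per-hop propagation t_prop = 15000/300000000 = 0.05 ms.
Pipeline fill: first packet needs 4·t_tx to clear all hops; remaining 110 packets each add one t_tx.
Total = (4+111-1)·t_tx + 4·t_prop = 114·0.436364 + 4·0.05 = 49.9 ms.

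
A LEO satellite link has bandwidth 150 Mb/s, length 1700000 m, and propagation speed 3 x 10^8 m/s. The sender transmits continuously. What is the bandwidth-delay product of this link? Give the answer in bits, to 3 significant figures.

850000 bits

Propagation delay = 1700000 / 300000000 = 0.00566667 s.
BDP = R × t_prop = 150000000 × 0.00566667 = 850000 bits.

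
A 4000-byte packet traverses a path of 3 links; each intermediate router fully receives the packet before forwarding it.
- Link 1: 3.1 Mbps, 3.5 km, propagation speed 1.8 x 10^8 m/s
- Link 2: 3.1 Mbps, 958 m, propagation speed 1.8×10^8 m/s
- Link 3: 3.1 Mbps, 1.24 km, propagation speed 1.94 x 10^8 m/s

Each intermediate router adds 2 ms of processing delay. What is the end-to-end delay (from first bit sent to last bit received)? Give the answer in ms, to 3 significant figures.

L = 4000 × 8 = 32000 bits.
Transmission delay per hop = L/R = 32000/3100000 = 10.3226 ms; 3 hops → 30.9677 ms.
Propagation delays (d/s per hop): 0.0194444, 0.00532222, 0.00639175 ms; sum = 0.0311584 ms.
Processing at 2 router(s): 2 × 2 ms = 4 ms.
End-to-end = 35.0 ms.

35.0 ms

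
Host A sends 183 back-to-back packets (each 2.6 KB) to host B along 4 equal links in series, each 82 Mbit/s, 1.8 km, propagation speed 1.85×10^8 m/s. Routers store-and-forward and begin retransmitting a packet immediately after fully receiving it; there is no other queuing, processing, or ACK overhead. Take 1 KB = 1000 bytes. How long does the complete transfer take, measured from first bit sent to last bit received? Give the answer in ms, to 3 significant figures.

Per-hop transmission t_tx = L/R = 20800/82000000 = 0.253659 ms.
Per-hop propagation t_prop = 1800/185000000 = 0.00972973 ms.
Pipeline fill: first packet needs 4·t_tx to clear all hops; remaining 182 packets each add one t_tx.
Total = (4+183-1)·t_tx + 4·t_prop = 186·0.253659 + 4·0.00972973 = 47.2 ms.

47.2 ms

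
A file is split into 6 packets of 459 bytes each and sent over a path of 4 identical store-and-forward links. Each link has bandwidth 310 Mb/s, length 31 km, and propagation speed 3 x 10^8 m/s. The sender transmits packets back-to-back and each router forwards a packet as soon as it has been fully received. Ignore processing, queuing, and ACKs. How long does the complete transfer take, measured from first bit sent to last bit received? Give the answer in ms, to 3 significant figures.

Per-hop transmission t_tx = L/R = 3672/310000000 = 0.0118452 ms.
Per-hop propagation t_prop = 31000/300000000 = 0.103333 ms.
Pipeline fill: first packet needs 4·t_tx to clear all hops; remaining 5 packets each add one t_tx.
Total = (4+6-1)·t_tx + 4·t_prop = 9·0.0118452 + 4·0.103333 = 0.520 ms.

0.520 ms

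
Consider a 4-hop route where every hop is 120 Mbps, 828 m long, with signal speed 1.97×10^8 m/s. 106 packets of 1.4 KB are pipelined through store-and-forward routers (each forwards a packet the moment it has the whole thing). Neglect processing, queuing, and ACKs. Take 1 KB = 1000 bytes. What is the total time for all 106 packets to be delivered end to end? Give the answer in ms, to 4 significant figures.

10.19 ms

Per-hop transmission t_tx = L/R = 11200/120000000 = 0.0933333 ms.
Per-hop propagation t_prop = 828/197000000 = 0.00420305 ms.
Pipeline fill: first packet needs 4·t_tx to clear all hops; remaining 105 packets each add one t_tx.
Total = (4+106-1)·t_tx + 4·t_prop = 109·0.0933333 + 4·0.00420305 = 10.19 ms.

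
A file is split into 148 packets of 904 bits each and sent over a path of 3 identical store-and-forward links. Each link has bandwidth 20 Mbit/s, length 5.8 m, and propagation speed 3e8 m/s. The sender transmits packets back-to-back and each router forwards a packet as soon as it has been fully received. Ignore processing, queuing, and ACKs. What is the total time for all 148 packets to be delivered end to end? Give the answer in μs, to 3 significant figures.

6780 μs

Per-hop transmission t_tx = L/R = 904/20000000 = 45.2 μs.
Per-hop propagation t_prop = 5.8/300000000 = 0.0193333 μs.
Pipeline fill: first packet needs 3·t_tx to clear all hops; remaining 147 packets each add one t_tx.
Total = (3+148-1)·t_tx + 3·t_prop = 150·45.2 + 3·0.0193333 = 6780 μs.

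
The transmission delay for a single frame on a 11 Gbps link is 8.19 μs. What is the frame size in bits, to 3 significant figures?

90100 bits

L = R × t_tx = 11000000000 b/s × 8.19e-06 s = 90090 bits.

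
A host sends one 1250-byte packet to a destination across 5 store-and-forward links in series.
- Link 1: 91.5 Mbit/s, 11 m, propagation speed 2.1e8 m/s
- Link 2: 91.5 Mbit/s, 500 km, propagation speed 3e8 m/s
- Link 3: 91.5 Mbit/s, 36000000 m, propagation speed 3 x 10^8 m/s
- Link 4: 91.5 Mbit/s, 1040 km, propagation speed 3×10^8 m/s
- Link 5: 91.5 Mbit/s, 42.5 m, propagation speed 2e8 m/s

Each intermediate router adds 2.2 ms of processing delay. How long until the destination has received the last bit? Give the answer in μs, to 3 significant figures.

134000 μs

L = 1250 × 8 = 10000 bits.
Transmission delay per hop = L/R = 10000/91500000 = 109.29 μs; 5 hops → 546.448 μs.
Propagation delays (d/s per hop): 0.052381, 1666.67, 120000, 3466.67, 0.2125 μs; sum = 125134 μs.
Processing at 4 router(s): 4 × 2.2 ms = 8800 μs.
End-to-end = 134000 μs.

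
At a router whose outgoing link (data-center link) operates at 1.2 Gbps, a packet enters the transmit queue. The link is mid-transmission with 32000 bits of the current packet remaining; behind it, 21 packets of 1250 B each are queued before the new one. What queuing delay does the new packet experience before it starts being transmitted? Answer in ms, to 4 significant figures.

Each queued packet: L/R = 10000/1200000000 = 0.00833333 ms.
21 queued → 0.175 ms.
Plus remaining 32000 bits of current packet: 0.0266667 ms.
Queuing delay = 0.2017 ms.

0.2017 ms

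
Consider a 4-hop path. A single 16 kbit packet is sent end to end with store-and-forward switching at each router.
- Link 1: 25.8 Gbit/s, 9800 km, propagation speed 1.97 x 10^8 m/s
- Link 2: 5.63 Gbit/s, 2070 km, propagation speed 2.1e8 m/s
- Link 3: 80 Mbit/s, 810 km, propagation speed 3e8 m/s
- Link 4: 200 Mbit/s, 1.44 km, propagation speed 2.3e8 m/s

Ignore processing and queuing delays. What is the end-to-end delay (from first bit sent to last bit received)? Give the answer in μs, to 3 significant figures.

62600 μs

L = 16000 bits.
Transmission delays (L/R per hop): 0.620155, 2.84192, 200, 80 μs; sum = 283.462 μs.
Propagation delays (d/s per hop): 49746.2, 9857.14, 2700, 6.26087 μs; sum = 62309.6 μs.
End-to-end = 62600 μs.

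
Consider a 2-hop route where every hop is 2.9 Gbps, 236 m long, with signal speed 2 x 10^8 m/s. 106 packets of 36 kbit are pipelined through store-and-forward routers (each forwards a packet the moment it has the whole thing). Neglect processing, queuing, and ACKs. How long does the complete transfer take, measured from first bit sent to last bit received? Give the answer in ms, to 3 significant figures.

1.33 ms

Per-hop transmission t_tx = L/R = 36000/2900000000 = 0.0124138 ms.
Per-hop propagation t_prop = 236/200000000 = 0.00118 ms.
Pipeline fill: first packet needs 2·t_tx to clear all hops; remaining 105 packets each add one t_tx.
Total = (2+106-1)·t_tx + 2·t_prop = 107·0.0124138 + 2·0.00118 = 1.33 ms.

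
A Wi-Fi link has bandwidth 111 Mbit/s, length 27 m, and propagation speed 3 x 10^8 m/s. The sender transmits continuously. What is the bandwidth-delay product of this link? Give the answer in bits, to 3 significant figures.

Propagation delay = 27 / 300000000 = 9e-08 s.
BDP = R × t_prop = 111000000 × 9e-08 = 9.99 bits.

9.99 bits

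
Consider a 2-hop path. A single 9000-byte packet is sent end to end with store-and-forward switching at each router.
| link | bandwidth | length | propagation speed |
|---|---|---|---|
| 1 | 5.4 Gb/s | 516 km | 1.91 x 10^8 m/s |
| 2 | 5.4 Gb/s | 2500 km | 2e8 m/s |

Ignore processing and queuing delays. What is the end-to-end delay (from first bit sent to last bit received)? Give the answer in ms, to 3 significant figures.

L = 9000 × 8 = 72000 bits.
Transmission delay per hop = L/R = 72000/5400000000 = 0.0133333 ms; 2 hops → 0.0266667 ms.
Propagation delays (d/s per hop): 2.70157, 12.5 ms; sum = 15.2016 ms.
End-to-end = 15.2 ms.

15.2 ms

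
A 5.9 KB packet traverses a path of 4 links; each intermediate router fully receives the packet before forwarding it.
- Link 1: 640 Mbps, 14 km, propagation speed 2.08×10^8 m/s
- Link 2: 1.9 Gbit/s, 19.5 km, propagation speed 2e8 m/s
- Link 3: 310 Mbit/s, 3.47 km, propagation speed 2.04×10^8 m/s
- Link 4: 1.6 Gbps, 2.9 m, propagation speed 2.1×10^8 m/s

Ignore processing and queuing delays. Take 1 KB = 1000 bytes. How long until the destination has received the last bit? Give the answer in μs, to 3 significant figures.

L = 47200 bits.
Transmission delays (L/R per hop): 73.75, 24.8421, 152.258, 29.5 μs; sum = 280.35 μs.
Propagation delays (d/s per hop): 67.3077, 97.5, 17.0098, 0.0138095 μs; sum = 181.831 μs.
End-to-end = 462 μs.

462 μs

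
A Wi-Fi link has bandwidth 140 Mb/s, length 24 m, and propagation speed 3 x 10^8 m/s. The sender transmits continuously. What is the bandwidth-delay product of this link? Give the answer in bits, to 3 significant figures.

Propagation delay = 24 / 300000000 = 8e-08 s.
BDP = R × t_prop = 140000000 × 8e-08 = 11.2 bits.

11.2 bits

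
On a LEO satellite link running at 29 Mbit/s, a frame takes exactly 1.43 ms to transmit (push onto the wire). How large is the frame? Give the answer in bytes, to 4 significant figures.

L = R × t_tx = 29000000 b/s × 0.00143 s = 41470 bits.
In bytes: 41470 / 8 = 5184 bytes.

5184 bytes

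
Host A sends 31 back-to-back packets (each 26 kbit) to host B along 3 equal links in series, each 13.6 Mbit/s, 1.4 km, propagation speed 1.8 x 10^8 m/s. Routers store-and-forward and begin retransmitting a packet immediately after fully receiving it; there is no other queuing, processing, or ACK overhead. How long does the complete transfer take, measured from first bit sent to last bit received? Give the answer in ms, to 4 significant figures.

Per-hop transmission t_tx = L/R = 26000/13600000 = 1.91176 ms.
Per-hop propagation t_prop = 1400/180000000 = 0.00777778 ms.
Pipeline fill: first packet needs 3·t_tx to clear all hops; remaining 30 packets each add one t_tx.
Total = (3+31-1)·t_tx + 3·t_prop = 33·1.91176 + 3·0.00777778 = 63.11 ms.

63.11 ms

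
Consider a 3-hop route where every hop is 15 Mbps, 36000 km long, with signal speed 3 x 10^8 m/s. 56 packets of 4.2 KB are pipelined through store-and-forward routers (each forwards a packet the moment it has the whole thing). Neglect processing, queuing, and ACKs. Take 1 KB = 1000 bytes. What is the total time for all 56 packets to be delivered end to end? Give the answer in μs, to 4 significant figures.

489900 μs

Per-hop transmission t_tx = L/R = 33600/15000000 = 2240 μs.
Per-hop propagation t_prop = 36000000/300000000 = 120000 μs.
Pipeline fill: first packet needs 3·t_tx to clear all hops; remaining 55 packets each add one t_tx.
Total = (3+56-1)·t_tx + 3·t_prop = 58·2240 + 3·120000 = 489900 μs.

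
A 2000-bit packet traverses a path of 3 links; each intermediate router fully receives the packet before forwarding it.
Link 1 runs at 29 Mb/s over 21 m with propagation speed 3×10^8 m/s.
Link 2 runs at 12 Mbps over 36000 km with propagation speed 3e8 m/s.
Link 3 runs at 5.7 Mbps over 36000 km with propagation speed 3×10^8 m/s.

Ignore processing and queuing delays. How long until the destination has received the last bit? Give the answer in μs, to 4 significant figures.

Transmission delays (L/R per hop): 68.9655, 166.667, 350.877 μs; sum = 586.509 μs.
Propagation delays (d/s per hop): 0.07, 120000, 120000 μs; sum = 240000 μs.
End-to-end = 240600 μs.

240600 μs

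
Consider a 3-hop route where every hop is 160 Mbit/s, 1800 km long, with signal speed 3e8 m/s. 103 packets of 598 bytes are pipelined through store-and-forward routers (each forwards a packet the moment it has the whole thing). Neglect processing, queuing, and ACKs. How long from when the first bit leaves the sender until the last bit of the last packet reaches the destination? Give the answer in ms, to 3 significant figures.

Per-hop transmission t_tx = L/R = 4784/160000000 = 0.0299 ms.
Per-hop propagation t_prop = 1800000/300000000 = 6 ms.
Pipeline fill: first packet needs 3·t_tx to clear all hops; remaining 102 packets each add one t_tx.
Total = (3+103-1)·t_tx + 3·t_prop = 105·0.0299 + 3·6 = 21.1 ms.

21.1 ms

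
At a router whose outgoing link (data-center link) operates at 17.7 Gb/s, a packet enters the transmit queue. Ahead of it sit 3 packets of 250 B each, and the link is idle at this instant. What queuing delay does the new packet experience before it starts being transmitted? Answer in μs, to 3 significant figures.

0.339 μs

Each queued packet: L/R = 2000/17700000000 = 0.112994 μs.
3 queued → 0.338983 μs.
Queuing delay = 0.339 μs.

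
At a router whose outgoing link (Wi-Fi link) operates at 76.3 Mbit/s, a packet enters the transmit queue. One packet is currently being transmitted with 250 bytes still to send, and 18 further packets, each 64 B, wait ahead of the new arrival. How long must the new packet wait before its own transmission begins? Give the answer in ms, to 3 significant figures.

0.147 ms

Each queued packet: L/R = 512/76300000 = 0.00671035 ms.
18 queued → 0.120786 ms.
Plus remaining 2000 bits of current packet: 0.0262123 ms.
Queuing delay = 0.147 ms.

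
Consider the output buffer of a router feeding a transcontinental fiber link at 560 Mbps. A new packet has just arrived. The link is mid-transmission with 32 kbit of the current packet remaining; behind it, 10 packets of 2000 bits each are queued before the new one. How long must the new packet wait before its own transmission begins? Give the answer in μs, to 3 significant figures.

92.9 μs

Each queued packet: L/R = 2000/560000000 = 3.57143 μs.
10 queued → 35.7143 μs.
Plus remaining 32000 bits of current packet: 57.1429 μs.
Queuing delay = 92.9 μs.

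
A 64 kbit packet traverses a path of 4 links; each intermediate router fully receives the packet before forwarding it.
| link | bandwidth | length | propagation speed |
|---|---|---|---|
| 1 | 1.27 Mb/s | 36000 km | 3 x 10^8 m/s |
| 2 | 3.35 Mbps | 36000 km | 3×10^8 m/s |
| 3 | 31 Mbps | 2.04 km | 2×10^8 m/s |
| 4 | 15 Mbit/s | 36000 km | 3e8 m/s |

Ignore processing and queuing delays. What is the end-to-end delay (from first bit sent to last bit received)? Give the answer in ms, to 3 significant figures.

L = 64000 bits.
Transmission delays (L/R per hop): 50.3937, 19.1045, 2.06452, 4.26667 ms; sum = 75.8294 ms.
Propagation delays (d/s per hop): 120, 120, 0.0102, 120 ms; sum = 360.01 ms.
End-to-end = 436 ms.

436 ms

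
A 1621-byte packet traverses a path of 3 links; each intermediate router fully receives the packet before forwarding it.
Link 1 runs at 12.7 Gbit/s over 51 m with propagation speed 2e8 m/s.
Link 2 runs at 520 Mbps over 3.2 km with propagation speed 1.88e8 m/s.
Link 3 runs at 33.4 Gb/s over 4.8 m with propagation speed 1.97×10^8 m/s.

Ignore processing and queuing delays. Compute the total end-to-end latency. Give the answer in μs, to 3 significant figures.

L = 1621 × 8 = 12968 bits.
Transmission delays (L/R per hop): 1.0211, 24.9385, 0.388263 μs; sum = 26.3478 μs.
Propagation delays (d/s per hop): 0.255, 17.0213, 0.0243655 μs; sum = 17.3006 μs.
End-to-end = 43.6 μs.

43.6 μs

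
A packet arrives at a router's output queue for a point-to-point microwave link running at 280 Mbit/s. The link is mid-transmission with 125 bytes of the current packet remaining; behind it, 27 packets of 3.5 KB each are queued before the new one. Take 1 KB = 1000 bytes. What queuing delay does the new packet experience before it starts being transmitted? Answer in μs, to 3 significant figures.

Each queued packet: L/R = 28000/280000000 = 100 μs.
27 queued → 2700 μs.
Plus remaining 1000 bits of current packet: 3.57143 μs.
Queuing delay = 2700 μs.

2700 μs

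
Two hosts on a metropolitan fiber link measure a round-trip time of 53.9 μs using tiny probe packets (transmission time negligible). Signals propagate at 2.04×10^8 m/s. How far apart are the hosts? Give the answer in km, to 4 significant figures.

5.498 km

One-way propagation = RTT/2 = 26.95 μs.
d = s × t = 204000000 × 2.695e-05 = 5.498 km.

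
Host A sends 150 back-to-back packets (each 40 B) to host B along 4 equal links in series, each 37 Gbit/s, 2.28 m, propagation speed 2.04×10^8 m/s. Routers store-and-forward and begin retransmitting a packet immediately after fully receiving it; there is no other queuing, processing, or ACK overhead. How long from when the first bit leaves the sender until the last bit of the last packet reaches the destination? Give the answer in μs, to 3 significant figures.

Per-hop transmission t_tx = L/R = 320/37000000000 = 0.00864865 μs.
Per-hop propagation t_prop = 2.28/204000000 = 0.0111765 μs.
Pipeline fill: first packet needs 4·t_tx to clear all hops; remaining 149 packets each add one t_tx.
Total = (4+150-1)·t_tx + 4·t_prop = 153·0.00864865 + 4·0.0111765 = 1.37 μs.

1.37 μs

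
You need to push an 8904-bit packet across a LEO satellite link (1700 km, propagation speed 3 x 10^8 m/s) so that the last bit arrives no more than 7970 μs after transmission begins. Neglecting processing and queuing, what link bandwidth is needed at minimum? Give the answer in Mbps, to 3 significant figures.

Propagation delay = 1700000 / 300000000 = 5666.67 μs.
Transmission budget = 7970 − 5666.67 = 2303.33 μs.
R ≥ L / t_tx = 8904 bits / 0.00230333 s = 3.87 Mbps.

3.87 Mbps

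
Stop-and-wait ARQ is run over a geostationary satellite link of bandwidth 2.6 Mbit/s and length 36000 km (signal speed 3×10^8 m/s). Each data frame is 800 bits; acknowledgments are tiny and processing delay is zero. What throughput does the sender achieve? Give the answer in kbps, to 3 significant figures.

3.33 kbps

t_tx = L/R = 800/2600000 = 0.000307692 s.
t_prop = 36000000/300000000 = 0.12 s; RTT = 0.24 s.
Cycle = t_tx + RTT = 0.240308 s.
Throughput = L / cycle = 800 / 0.240308 = 3.33 kbps.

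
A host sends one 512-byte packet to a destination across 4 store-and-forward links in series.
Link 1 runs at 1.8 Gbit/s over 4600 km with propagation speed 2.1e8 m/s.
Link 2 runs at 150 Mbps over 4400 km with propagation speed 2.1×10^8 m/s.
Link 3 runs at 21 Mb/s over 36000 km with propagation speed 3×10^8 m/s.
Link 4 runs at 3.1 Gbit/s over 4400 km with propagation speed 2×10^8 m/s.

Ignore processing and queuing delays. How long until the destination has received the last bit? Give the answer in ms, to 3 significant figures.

185 ms

L = 512 × 8 = 4096 bits.
Transmission delays (L/R per hop): 0.00227556, 0.0273067, 0.195048, 0.00132129 ms; sum = 0.225951 ms.
Propagation delays (d/s per hop): 21.9048, 20.9524, 120, 22 ms; sum = 184.857 ms.
End-to-end = 185 ms.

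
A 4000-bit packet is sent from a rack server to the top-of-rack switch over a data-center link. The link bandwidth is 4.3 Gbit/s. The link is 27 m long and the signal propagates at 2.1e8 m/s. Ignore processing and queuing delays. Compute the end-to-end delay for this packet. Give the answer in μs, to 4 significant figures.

Transmission delay = L/R = 4000 / 4300000000 = 0.930233 μs.
Propagation delay = d/s = 27 m / 210000000 m/s = 0.128571 μs.
Total = 1.059 μs.

1.059 μs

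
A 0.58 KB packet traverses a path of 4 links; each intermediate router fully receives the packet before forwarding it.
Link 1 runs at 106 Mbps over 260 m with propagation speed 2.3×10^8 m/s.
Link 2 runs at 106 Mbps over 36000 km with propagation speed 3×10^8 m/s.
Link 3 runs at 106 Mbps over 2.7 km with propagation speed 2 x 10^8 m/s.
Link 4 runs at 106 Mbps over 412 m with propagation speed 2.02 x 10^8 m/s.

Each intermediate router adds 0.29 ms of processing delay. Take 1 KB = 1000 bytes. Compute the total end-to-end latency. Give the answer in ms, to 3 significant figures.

L = 4640 bits.
Transmission delay per hop = L/R = 4640/106000000 = 0.0437736 ms; 4 hops → 0.175094 ms.
Propagation delays (d/s per hop): 0.00113043, 120, 0.0135, 0.0020396 ms; sum = 120.017 ms.
Processing at 3 router(s): 3 × 0.29 ms = 0.87 ms.
End-to-end = 121 ms.

121 ms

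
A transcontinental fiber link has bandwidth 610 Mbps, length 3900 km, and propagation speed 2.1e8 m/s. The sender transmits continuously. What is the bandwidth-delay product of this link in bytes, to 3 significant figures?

1420000 bytes

Propagation delay = 3900000 / 210000000 = 0.0185714 s.
BDP = R × t_prop = 610000000 × 0.0185714 = 11328600 bits.
In bytes: 11328600/8 = 1420000 bytes.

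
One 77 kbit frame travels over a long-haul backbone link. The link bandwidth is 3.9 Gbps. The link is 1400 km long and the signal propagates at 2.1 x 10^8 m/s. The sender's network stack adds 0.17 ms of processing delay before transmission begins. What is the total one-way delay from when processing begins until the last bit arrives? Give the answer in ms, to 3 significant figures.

L = 77000 bits.
Transmission delay = L/R = 77000 / 3900000000 = 0.0197436 ms.
Propagation delay = d/s = 1400000 m / 210000000 m/s = 6.66667 ms.
Plus processing delay 0.17 ms = 0.17 ms.
Total = 6.86 ms.

6.86 ms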